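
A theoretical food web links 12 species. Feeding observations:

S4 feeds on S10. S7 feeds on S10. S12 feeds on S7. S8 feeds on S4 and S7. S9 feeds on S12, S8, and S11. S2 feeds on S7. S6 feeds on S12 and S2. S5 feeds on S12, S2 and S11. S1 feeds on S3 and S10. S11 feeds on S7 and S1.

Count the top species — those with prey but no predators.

Top species (has prey, but nothing eats it): S5, S6, S9.
Count: 3.

3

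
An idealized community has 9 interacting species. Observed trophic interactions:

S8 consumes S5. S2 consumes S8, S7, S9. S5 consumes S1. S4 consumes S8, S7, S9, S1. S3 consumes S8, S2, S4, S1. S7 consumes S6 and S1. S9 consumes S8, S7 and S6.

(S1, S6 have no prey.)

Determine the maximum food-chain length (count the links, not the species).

One longest chain: S1 → S5 → S8 → S9 → S2 → S3.
It has 6 species and 5 links.

5 links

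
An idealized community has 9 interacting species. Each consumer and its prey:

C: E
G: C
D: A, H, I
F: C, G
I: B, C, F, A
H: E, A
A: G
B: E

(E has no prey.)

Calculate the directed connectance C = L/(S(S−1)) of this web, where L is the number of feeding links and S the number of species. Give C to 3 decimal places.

C = 0.208

The web has S = 9 species and L = 15 feeding links.
C = L / (S(S−1)) = 15 / 72 = 0.2083 ≈ 0.208.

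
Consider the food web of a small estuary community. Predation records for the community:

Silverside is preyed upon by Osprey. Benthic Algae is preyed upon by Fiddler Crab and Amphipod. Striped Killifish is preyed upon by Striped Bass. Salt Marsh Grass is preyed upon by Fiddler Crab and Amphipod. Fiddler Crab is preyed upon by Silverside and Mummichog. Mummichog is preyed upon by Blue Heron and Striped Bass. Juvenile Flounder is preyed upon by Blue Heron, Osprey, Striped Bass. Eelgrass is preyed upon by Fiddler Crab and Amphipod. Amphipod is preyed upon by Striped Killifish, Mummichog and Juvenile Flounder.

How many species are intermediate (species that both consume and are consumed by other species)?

6

Intermediate species (has both prey and predators): Amphipod, Fiddler Crab, Mummichog, Striped Killifish, Silverside, Juvenile Flounder.
Count: 6.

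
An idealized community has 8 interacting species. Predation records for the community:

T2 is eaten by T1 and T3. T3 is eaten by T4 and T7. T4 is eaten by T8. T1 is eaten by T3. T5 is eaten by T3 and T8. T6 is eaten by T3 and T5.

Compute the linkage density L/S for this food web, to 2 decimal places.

There are L = 10 links among S = 8 species.
L/S = 10/8 = 1.2500 ≈ 1.25.

L/S = 1.25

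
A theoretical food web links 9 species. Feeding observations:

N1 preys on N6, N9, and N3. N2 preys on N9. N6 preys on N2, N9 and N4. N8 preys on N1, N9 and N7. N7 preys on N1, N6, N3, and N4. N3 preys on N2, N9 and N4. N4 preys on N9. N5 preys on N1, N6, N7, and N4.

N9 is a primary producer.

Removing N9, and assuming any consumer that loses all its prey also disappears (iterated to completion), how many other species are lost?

Remove N9.
Round 1: N4 (all prey gone), N2 (all prey gone) → extinct.
Round 2: N6 (all prey gone), N3 (all prey gone) → extinct.
Round 3: N1 (all prey gone) → extinct.
Round 4: N7 (all prey gone) → extinct.
Round 5: N8 (all prey gone), N5 (all prey gone) → extinct.
No further losses. Total secondary extinctions: 8.

8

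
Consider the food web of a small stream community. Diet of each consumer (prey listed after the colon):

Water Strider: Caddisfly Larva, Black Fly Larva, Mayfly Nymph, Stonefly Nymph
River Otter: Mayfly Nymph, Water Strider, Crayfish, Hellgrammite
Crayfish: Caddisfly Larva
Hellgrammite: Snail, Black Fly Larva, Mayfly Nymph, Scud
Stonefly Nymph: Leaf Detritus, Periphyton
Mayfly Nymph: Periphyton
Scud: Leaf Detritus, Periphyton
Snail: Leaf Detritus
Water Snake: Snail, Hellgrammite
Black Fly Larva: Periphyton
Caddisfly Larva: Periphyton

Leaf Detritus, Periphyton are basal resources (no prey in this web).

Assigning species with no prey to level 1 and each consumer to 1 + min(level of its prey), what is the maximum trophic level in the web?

3

Basal resources (level 1): Leaf Detritus, Periphyton.
Following each consumer down to its lowest-level prey: Periphyton → Mayfly Nymph → River Otter (levels 1 through 3).
All prey of River Otter (Mayfly Nymph 2, Water Strider 3, Crayfish 3, Hellgrammite 3) are at level 2 or above, so River Otter is at level 1 + 2 = 3.
Every consumer has at least one prey at level 2 or below, so none exceeds level 3.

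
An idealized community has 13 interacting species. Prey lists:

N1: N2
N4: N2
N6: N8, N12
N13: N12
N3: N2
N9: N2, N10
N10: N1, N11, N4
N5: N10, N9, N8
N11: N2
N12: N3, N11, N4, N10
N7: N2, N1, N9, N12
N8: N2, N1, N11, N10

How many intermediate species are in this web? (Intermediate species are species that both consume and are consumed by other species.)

Intermediate species (has both prey and predators): N3, N1, N11, N4, N10, N9, N8, N12.
Count: 8.

8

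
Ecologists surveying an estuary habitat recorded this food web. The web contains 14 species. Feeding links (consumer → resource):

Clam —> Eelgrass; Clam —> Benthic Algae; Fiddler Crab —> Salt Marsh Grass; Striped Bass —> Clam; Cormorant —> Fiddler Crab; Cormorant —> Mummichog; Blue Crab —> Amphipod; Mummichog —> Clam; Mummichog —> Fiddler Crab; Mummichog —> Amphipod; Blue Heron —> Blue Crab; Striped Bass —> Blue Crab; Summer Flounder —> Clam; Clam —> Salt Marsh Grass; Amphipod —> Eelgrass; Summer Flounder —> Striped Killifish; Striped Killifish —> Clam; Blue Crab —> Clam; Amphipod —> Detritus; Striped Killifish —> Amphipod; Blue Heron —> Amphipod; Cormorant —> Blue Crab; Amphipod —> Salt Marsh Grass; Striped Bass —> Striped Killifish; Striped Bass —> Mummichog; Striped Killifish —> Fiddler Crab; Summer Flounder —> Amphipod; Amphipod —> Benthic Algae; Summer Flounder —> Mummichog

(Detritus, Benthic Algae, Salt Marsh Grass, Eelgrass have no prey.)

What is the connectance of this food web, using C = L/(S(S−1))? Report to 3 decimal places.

C = 0.159

The web has S = 14 species and L = 29 feeding links.
C = L / (S(S−1)) = 29 / 182 = 0.1593 ≈ 0.159.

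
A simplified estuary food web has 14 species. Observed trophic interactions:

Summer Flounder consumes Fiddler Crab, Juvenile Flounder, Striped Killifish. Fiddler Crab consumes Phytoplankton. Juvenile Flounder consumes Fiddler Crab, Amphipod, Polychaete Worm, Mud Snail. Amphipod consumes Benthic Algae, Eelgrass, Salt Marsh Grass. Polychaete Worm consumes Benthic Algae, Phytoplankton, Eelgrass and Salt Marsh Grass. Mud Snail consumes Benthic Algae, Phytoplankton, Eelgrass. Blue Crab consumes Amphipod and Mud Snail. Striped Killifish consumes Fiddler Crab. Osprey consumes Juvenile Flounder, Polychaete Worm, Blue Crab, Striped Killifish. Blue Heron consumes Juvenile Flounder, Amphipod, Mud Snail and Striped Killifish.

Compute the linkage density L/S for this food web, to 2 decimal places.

There are L = 29 links among S = 14 species.
L/S = 29/14 = 2.0714 ≈ 2.07.

L/S = 2.07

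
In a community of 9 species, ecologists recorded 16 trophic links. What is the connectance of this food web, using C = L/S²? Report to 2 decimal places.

C = 0.20

The web has S = 9 species and L = 16 feeding links.
C = L / S² = 16 / 81 = 0.1975 ≈ 0.20.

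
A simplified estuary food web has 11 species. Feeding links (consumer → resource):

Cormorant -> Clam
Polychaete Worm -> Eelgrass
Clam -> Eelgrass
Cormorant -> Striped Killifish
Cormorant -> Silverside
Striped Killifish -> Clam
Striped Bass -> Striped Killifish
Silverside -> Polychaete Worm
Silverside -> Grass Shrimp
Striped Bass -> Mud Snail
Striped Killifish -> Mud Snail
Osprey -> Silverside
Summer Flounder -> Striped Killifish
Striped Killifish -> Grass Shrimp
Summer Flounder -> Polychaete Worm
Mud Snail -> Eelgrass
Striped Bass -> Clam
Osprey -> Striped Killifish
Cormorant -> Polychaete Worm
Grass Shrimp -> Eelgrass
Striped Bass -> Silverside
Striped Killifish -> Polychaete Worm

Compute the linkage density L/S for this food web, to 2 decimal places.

There are L = 22 links among S = 11 species.
L/S = 22/11 = 2.0000 ≈ 2.00.

L/S = 2.00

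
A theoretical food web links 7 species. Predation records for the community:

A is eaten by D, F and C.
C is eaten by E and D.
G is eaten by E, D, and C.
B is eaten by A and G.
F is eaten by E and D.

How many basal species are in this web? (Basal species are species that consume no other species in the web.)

1

Basal species (no prey listed): B.
Count: 1.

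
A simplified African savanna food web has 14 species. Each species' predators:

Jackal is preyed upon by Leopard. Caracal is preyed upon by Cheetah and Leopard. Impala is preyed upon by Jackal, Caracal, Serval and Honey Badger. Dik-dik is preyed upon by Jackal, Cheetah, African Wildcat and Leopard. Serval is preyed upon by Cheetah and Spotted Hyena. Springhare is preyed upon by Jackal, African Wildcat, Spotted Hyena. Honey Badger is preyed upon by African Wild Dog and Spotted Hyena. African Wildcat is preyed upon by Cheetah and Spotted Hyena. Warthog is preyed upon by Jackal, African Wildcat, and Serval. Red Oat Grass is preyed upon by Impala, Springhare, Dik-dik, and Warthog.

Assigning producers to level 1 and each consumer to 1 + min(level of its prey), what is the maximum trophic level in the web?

4

Producers (level 1): Red Oat Grass.
Following each consumer down to its lowest-level prey: Red Oat Grass → Impala → Honey Badger → African Wild Dog (levels 1 through 4).
All prey of African Wild Dog (Honey Badger 3) are at level 3 or above, so African Wild Dog is at level 1 + 3 = 4.
Every consumer has at least one prey at level 3 or below, so none exceeds level 4.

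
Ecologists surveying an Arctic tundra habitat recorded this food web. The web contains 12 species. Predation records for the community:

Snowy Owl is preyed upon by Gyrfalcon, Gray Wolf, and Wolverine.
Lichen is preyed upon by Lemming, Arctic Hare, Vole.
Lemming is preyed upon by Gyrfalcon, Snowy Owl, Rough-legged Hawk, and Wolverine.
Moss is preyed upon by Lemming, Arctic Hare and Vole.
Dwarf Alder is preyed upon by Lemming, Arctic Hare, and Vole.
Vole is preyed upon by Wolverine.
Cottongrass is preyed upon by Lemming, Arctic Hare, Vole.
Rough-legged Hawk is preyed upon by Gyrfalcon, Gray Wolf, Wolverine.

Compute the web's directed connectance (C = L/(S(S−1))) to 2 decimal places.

C = 0.17

The web has S = 12 species and L = 23 feeding links.
C = L / (S(S−1)) = 23 / 132 = 0.1742 ≈ 0.17.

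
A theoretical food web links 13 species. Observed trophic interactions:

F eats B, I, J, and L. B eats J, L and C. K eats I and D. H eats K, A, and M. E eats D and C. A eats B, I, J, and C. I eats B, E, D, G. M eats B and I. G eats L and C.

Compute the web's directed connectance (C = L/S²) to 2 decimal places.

C = 0.15

The web has S = 13 species and L = 26 feeding links.
C = L / S² = 26 / 169 = 0.1538 ≈ 0.15.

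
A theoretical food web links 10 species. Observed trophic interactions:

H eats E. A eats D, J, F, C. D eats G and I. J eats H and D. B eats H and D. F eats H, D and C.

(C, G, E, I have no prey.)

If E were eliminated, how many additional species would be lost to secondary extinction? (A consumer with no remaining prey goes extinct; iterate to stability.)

Remove E.
Round 1: H (all prey gone) → extinct.
No further losses. Total secondary extinctions: 1.

1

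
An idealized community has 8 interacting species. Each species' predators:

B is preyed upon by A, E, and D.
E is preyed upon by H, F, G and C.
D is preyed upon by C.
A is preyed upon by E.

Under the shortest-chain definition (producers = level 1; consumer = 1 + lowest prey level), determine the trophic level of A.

B is a producer → level 1.
A eats B → level 2.

Trophic level 2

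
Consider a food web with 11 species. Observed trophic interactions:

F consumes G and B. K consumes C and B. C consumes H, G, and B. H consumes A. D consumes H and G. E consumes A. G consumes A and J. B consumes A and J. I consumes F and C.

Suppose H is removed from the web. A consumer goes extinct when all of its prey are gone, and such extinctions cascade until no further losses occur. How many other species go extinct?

0

Remove H.
Every predator of it retains at least one other prey: C still has G, B; D still has G.
No consumer loses all prey, so no secondary extinctions occur.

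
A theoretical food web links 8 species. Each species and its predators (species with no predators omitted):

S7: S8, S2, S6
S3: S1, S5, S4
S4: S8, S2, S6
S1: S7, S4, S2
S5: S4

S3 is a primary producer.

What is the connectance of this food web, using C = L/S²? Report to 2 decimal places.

C = 0.20

The web has S = 8 species and L = 13 feeding links.
C = L / S² = 13 / 64 = 0.2031 ≈ 0.20.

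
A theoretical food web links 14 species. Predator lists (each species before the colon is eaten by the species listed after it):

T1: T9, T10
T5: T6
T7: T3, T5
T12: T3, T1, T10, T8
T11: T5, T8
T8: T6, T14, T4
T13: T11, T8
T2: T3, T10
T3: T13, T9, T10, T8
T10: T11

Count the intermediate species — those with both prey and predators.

Intermediate species (has both prey and predators): T3, T1, T13, T10, T11, T5, T8.
Count: 7.

7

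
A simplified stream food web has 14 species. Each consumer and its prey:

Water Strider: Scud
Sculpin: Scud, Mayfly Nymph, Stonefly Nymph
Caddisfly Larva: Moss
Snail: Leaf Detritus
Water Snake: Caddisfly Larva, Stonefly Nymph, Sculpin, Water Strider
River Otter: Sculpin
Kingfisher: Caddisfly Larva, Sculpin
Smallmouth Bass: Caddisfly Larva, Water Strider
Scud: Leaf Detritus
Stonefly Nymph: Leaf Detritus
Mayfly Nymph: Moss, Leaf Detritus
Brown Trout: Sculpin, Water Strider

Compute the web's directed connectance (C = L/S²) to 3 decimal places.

The web has S = 14 species and L = 21 feeding links.
C = L / S² = 21 / 196 = 0.1071 ≈ 0.107.

C = 0.107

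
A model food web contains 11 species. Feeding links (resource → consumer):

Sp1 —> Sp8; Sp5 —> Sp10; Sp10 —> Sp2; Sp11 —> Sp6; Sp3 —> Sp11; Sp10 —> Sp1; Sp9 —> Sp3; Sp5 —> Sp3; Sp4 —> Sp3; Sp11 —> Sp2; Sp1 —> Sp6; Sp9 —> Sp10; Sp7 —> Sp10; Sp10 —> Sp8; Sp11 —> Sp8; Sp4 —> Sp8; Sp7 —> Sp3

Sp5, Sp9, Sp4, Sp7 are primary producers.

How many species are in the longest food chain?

4 species

One longest chain: Sp5 → Sp3 → Sp11 → Sp6.
It has 4 species and 3 links.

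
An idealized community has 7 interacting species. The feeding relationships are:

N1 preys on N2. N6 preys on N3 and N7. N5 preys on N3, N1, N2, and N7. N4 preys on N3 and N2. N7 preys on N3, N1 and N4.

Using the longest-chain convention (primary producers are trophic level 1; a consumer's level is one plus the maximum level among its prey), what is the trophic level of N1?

N2 is a producer → level 1.
N1 eats N2 → level 2.

Trophic level 2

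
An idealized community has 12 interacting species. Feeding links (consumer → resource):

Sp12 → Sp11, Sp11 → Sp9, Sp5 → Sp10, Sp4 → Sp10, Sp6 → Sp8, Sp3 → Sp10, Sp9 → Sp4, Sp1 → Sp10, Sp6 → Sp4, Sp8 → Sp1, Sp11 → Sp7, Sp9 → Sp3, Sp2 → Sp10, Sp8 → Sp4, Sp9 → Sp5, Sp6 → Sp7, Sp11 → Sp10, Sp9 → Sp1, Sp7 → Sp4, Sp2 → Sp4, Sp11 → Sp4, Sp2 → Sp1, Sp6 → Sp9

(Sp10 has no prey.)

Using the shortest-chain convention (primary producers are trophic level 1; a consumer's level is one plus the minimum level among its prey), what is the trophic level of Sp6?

Sp10 is a producer → level 1.
Sp4 eats Sp10 → level 2.
Sp6 eats Sp4 → level 3.
No prey of Sp6 is below level 2, so 3 is the minimum.

Trophic level 3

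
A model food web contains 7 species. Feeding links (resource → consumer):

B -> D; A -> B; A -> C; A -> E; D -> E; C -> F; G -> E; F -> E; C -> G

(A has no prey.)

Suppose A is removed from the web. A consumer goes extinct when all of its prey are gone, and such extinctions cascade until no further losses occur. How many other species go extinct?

6

Remove A.
Round 1: B (all prey gone), C (all prey gone) → extinct.
Round 2: G (all prey gone), F (all prey gone), D (all prey gone) → extinct.
Round 3: E (all prey gone) → extinct.
No further losses. Total secondary extinctions: 6.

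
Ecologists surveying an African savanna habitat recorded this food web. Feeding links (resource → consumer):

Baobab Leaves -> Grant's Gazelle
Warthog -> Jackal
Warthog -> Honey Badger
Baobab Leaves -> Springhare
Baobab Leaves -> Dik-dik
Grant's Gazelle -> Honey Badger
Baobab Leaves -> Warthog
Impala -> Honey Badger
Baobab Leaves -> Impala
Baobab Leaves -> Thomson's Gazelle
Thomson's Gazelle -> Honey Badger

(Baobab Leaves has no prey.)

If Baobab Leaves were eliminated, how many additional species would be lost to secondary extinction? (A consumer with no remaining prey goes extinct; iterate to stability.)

Remove Baobab Leaves.
Round 1: Impala (all prey gone), Grant's Gazelle (all prey gone), Springhare (all prey gone), Thomson's Gazelle (all prey gone), Dik-dik (all prey gone), Warthog (all prey gone) → extinct.
Round 2: Honey Badger (all prey gone), Jackal (all prey gone) → extinct.
No further losses. Total secondary extinctions: 8.

8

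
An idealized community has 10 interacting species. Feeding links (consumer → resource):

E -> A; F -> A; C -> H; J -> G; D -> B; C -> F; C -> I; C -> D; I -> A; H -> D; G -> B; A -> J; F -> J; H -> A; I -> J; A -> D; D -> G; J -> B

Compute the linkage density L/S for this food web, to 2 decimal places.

L/S = 1.80

There are L = 18 links among S = 10 species.
L/S = 18/10 = 1.8000 ≈ 1.80.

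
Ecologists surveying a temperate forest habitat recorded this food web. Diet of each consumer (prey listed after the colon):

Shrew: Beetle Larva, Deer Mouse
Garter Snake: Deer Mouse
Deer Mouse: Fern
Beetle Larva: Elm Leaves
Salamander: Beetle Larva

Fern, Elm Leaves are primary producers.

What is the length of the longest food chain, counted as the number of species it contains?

3 species

One longest chain: Elm Leaves → Beetle Larva → Shrew.
It has 3 species and 2 links.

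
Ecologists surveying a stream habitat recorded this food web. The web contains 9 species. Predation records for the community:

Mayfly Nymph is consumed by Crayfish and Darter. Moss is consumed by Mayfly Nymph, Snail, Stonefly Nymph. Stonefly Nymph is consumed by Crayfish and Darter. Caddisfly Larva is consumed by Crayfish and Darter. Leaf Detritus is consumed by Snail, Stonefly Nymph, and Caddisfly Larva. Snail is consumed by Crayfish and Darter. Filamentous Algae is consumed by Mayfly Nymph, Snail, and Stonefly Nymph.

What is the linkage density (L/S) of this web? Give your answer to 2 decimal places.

L/S = 1.89

There are L = 17 links among S = 9 species.
L/S = 17/9 = 1.8889 ≈ 1.89.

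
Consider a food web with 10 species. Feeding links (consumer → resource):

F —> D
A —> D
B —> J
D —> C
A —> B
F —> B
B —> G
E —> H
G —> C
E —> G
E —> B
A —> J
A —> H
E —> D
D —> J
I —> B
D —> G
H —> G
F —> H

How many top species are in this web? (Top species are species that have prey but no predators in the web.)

4

Top species (has prey, but nothing eats it): A, F, E, I.
Count: 4.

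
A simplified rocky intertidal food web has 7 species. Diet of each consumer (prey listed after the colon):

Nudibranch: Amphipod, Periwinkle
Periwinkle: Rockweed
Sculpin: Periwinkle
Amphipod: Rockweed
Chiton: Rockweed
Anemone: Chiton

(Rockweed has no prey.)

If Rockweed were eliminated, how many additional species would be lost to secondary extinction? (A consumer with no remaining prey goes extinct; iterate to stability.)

6

Remove Rockweed.
Round 1: Amphipod (all prey gone), Periwinkle (all prey gone), Chiton (all prey gone) → extinct.
Round 2: Sculpin (all prey gone), Anemone (all prey gone), Nudibranch (all prey gone) → extinct.
No further losses. Total secondary extinctions: 6.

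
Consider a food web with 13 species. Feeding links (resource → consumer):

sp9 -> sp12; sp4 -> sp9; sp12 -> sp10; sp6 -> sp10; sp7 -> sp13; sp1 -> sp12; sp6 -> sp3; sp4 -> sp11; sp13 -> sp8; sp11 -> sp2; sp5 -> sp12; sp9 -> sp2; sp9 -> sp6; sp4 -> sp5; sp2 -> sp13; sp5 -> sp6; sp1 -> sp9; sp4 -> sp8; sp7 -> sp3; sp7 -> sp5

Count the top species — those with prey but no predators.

Top species (has prey, but nothing eats it): sp3, sp10, sp8.
Count: 3.

3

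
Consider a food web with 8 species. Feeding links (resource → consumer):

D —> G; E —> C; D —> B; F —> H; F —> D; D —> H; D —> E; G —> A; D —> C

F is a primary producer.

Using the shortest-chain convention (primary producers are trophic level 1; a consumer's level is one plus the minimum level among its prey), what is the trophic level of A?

F is a producer → level 1.
D eats F → level 2.
G eats D → level 3.
A eats G → level 4.
No prey of A is below level 3, so 4 is the minimum.

Trophic level 4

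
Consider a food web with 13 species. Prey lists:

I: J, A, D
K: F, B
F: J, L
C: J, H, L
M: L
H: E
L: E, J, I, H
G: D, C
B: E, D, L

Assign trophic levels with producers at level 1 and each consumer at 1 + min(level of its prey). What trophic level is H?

E is a producer → level 1.
H eats E → level 2.

Trophic level 2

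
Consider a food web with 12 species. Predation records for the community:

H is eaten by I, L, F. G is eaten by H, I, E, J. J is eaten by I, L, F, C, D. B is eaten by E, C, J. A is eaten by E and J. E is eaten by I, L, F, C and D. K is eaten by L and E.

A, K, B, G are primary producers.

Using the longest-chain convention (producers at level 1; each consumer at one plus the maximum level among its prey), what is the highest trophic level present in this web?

Producers (level 1): A, K, B, G.
G → H → I gives I level 3.
No species has a prey at level 3, so no species reaches level 4.

3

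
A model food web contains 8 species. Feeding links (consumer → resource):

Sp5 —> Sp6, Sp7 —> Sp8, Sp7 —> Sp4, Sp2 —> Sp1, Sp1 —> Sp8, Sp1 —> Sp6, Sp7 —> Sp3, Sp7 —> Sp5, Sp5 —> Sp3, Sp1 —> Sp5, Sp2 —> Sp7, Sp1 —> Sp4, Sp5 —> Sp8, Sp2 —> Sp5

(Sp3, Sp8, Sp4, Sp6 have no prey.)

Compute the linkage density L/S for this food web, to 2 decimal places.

There are L = 14 links among S = 8 species.
L/S = 14/8 = 1.7500 ≈ 1.75.

L/S = 1.75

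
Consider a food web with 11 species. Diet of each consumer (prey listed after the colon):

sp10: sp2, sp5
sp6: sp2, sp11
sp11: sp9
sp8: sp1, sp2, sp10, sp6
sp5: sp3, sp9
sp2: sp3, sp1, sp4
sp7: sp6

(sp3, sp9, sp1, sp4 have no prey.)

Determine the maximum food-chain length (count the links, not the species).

One longest chain: sp3 → sp2 → sp6 → sp7.
It has 4 species and 3 links.

3 links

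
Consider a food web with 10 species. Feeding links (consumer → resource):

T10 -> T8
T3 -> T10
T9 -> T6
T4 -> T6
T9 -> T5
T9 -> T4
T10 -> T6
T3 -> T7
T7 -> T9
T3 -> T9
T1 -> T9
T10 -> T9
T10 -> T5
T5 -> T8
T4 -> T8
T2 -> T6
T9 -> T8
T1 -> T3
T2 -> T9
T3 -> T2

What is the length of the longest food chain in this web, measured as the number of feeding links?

One longest chain: T8 → T5 → T9 → T7 → T3 → T1.
It has 6 species and 5 links.

5 links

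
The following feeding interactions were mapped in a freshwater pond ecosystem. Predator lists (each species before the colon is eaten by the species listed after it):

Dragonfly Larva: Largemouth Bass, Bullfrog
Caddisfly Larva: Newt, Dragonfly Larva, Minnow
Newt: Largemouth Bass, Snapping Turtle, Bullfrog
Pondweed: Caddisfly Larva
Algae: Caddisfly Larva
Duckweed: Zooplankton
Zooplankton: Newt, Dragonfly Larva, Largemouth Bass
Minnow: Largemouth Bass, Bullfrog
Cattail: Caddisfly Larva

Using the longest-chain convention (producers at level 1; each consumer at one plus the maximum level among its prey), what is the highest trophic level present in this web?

4

Producers (level 1): Pondweed, Cattail, Algae, Duckweed.
Pondweed → Caddisfly Larva → Minnow → Largemouth Bass gives Largemouth Bass level 4.
No species has a prey at level 4, so no species reaches level 5.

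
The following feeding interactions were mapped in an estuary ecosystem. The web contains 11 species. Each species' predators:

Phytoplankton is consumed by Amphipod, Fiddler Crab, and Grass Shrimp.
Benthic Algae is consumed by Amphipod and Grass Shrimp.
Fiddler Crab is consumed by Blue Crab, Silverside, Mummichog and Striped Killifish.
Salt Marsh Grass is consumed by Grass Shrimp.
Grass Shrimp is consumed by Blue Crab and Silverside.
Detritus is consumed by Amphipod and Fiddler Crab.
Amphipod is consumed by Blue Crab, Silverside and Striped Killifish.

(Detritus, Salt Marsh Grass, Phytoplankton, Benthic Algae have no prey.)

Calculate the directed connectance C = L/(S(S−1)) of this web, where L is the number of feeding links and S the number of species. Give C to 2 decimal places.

C = 0.15

The web has S = 11 species and L = 17 feeding links.
C = L / (S(S−1)) = 17 / 110 = 0.1545 ≈ 0.15.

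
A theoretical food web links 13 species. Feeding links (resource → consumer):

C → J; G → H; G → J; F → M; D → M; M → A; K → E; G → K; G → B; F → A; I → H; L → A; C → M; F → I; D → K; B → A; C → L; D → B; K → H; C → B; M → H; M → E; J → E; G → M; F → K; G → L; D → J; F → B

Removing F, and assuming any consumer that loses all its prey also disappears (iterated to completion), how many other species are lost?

1

Remove F.
Round 1: I (all prey gone) → extinct.
No further losses. Total secondary extinctions: 1.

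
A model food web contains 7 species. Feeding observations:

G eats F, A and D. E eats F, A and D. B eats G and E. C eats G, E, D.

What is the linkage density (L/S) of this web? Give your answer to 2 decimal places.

L/S = 1.57

There are L = 11 links among S = 7 species.
L/S = 11/7 = 1.5714 ≈ 1.57.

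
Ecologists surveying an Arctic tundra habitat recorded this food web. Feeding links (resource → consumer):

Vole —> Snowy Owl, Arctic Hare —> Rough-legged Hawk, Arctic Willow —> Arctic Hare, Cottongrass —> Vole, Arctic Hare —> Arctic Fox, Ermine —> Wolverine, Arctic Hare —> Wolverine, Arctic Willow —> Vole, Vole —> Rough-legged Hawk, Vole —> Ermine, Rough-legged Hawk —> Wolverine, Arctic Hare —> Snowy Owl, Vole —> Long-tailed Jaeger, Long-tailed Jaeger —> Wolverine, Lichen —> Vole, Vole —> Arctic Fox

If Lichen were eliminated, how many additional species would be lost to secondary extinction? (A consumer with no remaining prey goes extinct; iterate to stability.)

Remove Lichen.
Every predator of it retains at least one other prey: Vole still has Arctic Willow, Cottongrass.
No consumer loses all prey, so no secondary extinctions occur.

0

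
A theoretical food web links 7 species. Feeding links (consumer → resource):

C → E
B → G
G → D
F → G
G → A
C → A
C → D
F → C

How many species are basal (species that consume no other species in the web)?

3

Basal species (no prey listed): D, A, E.
Count: 3.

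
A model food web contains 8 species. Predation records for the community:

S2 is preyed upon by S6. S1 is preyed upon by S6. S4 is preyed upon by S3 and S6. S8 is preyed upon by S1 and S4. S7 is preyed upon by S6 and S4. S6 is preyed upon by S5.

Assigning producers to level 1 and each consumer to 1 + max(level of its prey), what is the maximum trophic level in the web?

4

Producers (level 1): S8, S2, S7.
S8 → S4 → S6 → S5 gives S5 level 4.
No species has a prey at level 4, so no species reaches level 5.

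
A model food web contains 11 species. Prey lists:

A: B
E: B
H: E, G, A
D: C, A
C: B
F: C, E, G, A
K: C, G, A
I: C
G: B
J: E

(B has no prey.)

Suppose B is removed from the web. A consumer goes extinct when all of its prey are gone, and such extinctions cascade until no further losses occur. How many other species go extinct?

10

Remove B.
Round 1: C (all prey gone), E (all prey gone), G (all prey gone), A (all prey gone) → extinct.
Round 2: I (all prey gone), K (all prey gone), F (all prey gone), D (all prey gone), H (all prey gone), J (all prey gone) → extinct.
No further losses. Total secondary extinctions: 10.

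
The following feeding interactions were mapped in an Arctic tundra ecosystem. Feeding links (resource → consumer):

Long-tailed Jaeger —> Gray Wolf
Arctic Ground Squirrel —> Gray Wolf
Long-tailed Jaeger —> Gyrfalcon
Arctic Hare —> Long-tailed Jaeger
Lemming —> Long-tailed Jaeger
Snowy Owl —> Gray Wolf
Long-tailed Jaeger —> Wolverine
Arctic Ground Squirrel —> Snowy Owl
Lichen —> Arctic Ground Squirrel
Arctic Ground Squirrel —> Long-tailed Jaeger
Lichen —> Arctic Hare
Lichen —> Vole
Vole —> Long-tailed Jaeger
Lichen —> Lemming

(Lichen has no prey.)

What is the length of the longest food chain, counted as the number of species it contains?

4 species

One longest chain: Lichen → Arctic Ground Squirrel → Long-tailed Jaeger → Gyrfalcon.
It has 4 species and 3 links.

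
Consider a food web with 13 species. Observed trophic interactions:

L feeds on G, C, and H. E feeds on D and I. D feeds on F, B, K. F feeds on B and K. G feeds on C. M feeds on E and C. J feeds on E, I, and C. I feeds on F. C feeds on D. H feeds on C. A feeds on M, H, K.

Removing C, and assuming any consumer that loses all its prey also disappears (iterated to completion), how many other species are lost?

3

Remove C.
Round 1: H (all prey gone), G (all prey gone) → extinct.
Round 2: L (all prey gone) → extinct.
No further losses. Total secondary extinctions: 3.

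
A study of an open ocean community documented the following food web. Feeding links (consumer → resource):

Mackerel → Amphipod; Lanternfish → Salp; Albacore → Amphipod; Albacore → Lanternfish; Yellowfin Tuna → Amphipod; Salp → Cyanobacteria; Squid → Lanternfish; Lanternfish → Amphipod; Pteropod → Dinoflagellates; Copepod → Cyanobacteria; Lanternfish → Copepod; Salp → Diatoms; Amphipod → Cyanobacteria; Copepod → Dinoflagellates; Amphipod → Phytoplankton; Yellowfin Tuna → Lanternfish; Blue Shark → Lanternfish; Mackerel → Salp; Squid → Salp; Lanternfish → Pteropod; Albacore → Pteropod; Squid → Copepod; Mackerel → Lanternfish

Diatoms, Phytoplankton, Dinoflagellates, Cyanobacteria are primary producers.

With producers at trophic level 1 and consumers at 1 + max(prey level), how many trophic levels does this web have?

Producers (level 1): Diatoms, Phytoplankton, Dinoflagellates, Cyanobacteria.
Dinoflagellates → Pteropod → Lanternfish → Blue Shark gives Blue Shark level 4.
No species has a prey at level 4, so no species reaches level 5.

4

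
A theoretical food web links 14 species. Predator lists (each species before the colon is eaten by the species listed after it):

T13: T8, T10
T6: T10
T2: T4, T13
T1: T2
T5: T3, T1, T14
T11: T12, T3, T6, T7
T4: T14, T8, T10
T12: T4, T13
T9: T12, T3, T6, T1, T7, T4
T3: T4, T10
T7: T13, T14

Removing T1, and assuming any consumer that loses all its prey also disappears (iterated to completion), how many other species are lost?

1

Remove T1.
Round 1: T2 (all prey gone) → extinct.
No further losses. Total secondary extinctions: 1.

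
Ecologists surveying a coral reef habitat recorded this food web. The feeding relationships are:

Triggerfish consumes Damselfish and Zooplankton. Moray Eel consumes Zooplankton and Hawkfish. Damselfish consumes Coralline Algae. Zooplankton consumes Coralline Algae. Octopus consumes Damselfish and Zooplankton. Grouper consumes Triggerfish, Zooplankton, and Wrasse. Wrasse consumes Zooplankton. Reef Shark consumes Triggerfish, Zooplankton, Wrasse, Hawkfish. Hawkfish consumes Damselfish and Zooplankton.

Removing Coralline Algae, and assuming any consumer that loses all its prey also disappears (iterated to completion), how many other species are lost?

9

Remove Coralline Algae.
Round 1: Zooplankton (all prey gone), Damselfish (all prey gone) → extinct.
Round 2: Hawkfish (all prey gone), Wrasse (all prey gone), Octopus (all prey gone), Triggerfish (all prey gone) → extinct.
Round 3: Reef Shark (all prey gone), Moray Eel (all prey gone), Grouper (all prey gone) → extinct.
No further losses. Total secondary extinctions: 9.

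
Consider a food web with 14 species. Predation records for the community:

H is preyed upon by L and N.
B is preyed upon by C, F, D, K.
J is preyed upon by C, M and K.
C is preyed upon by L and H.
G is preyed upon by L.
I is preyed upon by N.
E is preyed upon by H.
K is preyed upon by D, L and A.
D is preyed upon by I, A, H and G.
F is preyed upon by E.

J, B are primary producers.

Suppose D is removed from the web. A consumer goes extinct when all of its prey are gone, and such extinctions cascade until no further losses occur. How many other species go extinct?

Remove D.
Round 1: G (all prey gone), I (all prey gone) → extinct.
No further losses. Total secondary extinctions: 2.

2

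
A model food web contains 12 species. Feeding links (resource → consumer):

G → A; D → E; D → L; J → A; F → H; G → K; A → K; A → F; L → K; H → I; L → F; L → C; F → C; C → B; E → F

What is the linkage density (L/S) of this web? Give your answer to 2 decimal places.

L/S = 1.25

There are L = 15 links among S = 12 species.
L/S = 15/12 = 1.2500 ≈ 1.25.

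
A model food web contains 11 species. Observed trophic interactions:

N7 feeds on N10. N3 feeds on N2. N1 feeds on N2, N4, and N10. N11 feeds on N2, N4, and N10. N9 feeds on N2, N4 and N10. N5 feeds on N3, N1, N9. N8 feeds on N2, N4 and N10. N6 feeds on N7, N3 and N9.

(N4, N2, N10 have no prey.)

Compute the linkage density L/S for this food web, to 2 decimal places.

L/S = 1.82

There are L = 20 links among S = 11 species.
L/S = 20/11 = 1.8182 ≈ 1.82.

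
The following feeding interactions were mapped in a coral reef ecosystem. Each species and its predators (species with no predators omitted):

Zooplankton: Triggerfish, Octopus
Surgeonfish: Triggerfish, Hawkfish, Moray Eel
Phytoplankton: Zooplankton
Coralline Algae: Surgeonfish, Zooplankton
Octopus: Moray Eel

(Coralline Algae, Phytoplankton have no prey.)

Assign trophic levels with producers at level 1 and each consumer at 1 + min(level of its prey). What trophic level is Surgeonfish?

Coralline Algae is a producer → level 1.
Surgeonfish eats Coralline Algae → level 2.

Trophic level 2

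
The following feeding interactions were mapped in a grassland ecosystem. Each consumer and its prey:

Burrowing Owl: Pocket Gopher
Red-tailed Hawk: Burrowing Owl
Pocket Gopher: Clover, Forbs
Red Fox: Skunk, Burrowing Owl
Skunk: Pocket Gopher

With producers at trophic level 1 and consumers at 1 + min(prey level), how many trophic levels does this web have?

Producers (level 1): Clover, Forbs.
Following each consumer down to its lowest-level prey: Clover → Pocket Gopher → Skunk → Red Fox (levels 1 through 4).
All prey of Red Fox (Skunk 3, Burrowing Owl 3) are at level 3 or above, so Red Fox is at level 1 + 3 = 4.
Every consumer has at least one prey at level 3 or below, so none exceeds level 4.

4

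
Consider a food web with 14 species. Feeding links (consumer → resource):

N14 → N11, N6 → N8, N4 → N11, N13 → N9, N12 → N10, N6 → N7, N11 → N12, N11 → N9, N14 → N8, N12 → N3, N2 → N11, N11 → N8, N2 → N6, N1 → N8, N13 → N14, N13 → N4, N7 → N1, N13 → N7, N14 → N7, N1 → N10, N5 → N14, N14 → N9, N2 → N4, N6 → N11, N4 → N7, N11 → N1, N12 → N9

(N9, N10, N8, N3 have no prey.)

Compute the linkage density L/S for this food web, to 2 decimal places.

There are L = 27 links among S = 14 species.
L/S = 27/14 = 1.9286 ≈ 1.93.

L/S = 1.93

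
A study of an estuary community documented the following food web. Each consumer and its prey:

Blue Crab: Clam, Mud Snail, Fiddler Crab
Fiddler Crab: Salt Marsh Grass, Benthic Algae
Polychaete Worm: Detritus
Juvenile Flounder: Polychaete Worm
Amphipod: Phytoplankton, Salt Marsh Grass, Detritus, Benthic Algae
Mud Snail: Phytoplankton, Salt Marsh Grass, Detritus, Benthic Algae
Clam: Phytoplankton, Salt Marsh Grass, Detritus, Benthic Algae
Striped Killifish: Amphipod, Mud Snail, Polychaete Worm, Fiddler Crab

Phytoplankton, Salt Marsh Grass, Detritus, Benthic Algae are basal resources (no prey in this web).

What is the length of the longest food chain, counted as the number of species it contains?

One longest chain: Salt Marsh Grass → Fiddler Crab → Blue Crab.
It has 3 species and 2 links.

3 species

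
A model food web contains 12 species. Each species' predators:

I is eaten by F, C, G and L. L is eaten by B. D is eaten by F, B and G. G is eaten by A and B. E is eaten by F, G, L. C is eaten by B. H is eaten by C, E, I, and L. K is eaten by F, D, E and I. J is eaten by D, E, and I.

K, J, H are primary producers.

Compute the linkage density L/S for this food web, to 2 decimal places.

There are L = 25 links among S = 12 species.
L/S = 25/12 = 2.0833 ≈ 2.08.

L/S = 2.08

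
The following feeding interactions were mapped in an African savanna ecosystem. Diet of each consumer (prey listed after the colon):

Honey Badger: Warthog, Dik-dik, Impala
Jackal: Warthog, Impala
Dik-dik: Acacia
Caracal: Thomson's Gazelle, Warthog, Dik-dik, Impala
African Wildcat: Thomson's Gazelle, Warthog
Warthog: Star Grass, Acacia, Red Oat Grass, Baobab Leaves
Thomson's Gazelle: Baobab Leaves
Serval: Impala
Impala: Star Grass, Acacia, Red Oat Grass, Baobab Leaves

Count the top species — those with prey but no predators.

Top species (has prey, but nothing eats it): Honey Badger, African Wildcat, Caracal, Serval, Jackal.
Count: 5.

5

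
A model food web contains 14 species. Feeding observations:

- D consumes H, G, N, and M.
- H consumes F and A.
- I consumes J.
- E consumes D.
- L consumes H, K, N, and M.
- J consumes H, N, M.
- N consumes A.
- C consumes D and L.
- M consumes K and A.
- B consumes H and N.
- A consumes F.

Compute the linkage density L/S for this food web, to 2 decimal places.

There are L = 23 links among S = 14 species.
L/S = 23/14 = 1.6429 ≈ 1.64.

L/S = 1.64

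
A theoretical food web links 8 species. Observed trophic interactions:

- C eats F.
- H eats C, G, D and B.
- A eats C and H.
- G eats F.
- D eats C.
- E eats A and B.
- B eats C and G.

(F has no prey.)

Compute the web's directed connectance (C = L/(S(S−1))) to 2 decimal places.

The web has S = 8 species and L = 13 feeding links.
C = L / (S(S−1)) = 13 / 56 = 0.2321 ≈ 0.23.

C = 0.23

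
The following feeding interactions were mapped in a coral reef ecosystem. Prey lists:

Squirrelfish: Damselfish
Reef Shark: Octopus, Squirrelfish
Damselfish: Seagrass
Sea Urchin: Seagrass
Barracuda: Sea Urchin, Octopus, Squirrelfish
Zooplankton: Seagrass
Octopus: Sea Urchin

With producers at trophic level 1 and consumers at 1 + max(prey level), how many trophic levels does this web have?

Producers (level 1): Seagrass.
Seagrass → Sea Urchin → Octopus → Reef Shark gives Reef Shark level 4.
No species has a prey at level 4, so no species reaches level 5.

4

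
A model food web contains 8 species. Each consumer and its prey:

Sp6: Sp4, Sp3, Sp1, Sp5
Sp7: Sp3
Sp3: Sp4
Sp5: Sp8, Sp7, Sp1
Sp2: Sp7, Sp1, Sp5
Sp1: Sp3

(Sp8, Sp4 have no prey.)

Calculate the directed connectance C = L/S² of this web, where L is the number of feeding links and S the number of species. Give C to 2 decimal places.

C = 0.20

The web has S = 8 species and L = 13 feeding links.
C = L / S² = 13 / 64 = 0.2031 ≈ 0.20.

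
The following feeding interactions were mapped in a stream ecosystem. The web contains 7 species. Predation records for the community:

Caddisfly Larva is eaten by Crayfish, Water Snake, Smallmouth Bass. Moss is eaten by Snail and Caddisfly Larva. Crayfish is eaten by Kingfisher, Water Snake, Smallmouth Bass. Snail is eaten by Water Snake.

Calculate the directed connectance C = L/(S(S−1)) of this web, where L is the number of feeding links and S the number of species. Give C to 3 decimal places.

C = 0.214

The web has S = 7 species and L = 9 feeding links.
C = L / (S(S−1)) = 9 / 42 = 0.2143 ≈ 0.214.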